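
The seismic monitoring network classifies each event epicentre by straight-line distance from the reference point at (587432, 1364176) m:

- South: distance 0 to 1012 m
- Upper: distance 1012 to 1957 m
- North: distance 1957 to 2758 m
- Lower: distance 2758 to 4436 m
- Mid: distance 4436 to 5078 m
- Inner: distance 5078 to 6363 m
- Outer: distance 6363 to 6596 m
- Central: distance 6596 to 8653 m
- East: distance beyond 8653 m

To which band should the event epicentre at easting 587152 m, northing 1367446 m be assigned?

Lower

Distance = √((587152−587432)² + (1367446−1364176)²) = √(78400.000 + 10692900.000) = 3281.966 m.
2758 ≤ 3281.966 < 4436 → Lower.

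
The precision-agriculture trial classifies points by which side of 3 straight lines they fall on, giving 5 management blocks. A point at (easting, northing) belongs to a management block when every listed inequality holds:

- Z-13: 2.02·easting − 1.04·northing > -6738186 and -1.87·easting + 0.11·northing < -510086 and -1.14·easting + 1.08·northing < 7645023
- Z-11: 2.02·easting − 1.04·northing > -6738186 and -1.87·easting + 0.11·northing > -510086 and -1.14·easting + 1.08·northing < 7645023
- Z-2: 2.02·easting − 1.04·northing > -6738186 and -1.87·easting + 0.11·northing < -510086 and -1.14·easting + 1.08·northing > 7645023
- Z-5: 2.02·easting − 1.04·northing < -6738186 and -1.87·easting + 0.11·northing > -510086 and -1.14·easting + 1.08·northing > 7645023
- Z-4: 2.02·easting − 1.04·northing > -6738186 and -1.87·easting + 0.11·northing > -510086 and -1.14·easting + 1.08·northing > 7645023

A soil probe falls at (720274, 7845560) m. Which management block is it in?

Z-4

2.02·720274 − 1.04·7845560 = -6704428.920, which is > -6738186
-1.87·720274 + 0.11·7845560 = -483900.780, which is > -510086
-1.14·720274 + 1.08·7845560 = 7652092.440, which is > 7645023
This sign pattern matches Z-4.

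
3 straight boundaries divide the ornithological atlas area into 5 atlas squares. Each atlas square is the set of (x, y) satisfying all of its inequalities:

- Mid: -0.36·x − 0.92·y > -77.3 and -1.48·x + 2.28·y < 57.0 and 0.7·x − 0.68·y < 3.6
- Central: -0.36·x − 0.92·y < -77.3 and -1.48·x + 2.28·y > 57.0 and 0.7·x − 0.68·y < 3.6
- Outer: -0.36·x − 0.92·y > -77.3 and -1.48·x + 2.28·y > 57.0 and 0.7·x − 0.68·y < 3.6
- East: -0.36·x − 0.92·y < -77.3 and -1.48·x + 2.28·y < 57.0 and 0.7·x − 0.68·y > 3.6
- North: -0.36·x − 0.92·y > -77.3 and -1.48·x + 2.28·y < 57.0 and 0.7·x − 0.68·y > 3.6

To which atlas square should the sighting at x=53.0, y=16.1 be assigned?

-0.36·53.0 − 0.92·16.1 = -33.892, which is > -77.3
-1.48·53.0 + 2.28·16.1 = -41.732, which is < 57.0
0.7·53.0 − 0.68·16.1 = 26.152, which is > 3.6
This sign pattern matches North.

North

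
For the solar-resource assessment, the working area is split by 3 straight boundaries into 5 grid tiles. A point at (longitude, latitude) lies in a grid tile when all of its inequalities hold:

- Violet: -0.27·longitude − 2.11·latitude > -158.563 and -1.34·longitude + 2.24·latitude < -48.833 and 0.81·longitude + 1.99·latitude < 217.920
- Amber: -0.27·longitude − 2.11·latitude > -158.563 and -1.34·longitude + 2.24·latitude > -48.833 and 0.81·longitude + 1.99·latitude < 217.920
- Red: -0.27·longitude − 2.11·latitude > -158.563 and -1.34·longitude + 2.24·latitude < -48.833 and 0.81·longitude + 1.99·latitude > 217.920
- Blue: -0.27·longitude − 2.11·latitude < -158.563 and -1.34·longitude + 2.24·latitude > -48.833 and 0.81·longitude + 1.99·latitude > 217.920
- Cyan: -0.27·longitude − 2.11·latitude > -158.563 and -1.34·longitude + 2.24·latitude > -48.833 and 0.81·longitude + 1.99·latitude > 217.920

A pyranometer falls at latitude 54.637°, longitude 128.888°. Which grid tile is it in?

Violet

-0.27·128.888 − 2.11·54.637 = -150.084, which is > -158.563
-1.34·128.888 + 2.24·54.637 = -50.323, which is < -48.833
0.81·128.888 + 1.99·54.637 = 213.127, which is < 217.920
This sign pattern matches Violet.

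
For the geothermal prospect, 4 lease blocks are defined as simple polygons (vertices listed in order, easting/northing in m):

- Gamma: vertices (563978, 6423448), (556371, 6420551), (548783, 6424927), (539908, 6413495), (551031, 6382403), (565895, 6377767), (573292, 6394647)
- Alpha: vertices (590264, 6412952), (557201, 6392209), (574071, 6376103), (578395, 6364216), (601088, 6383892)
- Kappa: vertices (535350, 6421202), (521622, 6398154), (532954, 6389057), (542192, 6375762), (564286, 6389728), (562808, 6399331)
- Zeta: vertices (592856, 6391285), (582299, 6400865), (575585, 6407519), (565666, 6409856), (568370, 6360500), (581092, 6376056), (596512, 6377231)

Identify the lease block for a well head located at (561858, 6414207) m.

Cast a ray rightward from (561858, 6414207). For each polygon, the edges (by vertex number in listed order) whose endpoints lie on opposite sides of northing = 6414207, where each meets that height, and whether that is right or left of the point:
Gamma: 3–4 at easting≈540460.7 (left), 7–1 at easting≈566966.5 (right) → 1 crossing.
Alpha: no edge straddles that height → 0 crossings.
Kappa: 1–2 at easting≈531183.6 (left), 6–1 at easting≈544131.9 (left) → 0 crossings.
Zeta: no edge straddles that height → 0 crossings.
Only Gamma has an odd count, so the point is inside Gamma.

Gamma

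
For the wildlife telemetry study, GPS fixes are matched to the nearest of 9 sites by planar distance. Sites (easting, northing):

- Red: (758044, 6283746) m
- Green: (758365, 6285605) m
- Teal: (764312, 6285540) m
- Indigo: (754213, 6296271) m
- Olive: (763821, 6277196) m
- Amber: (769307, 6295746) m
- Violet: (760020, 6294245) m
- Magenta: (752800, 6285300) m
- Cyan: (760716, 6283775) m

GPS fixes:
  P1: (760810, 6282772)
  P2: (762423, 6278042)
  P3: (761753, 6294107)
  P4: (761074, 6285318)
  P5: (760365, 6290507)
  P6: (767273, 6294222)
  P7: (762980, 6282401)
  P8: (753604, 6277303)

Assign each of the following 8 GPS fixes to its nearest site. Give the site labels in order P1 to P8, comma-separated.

P1 → Cyan (d²=1014845.00)
P2 → Olive (d²=2670120.00)
P3 → Violet (d²=3022333.00)
P4 → Cyan (d²=2509013.00)
P5 → Violet (d²=14091669.00)
P6 → Amber (d²=6459732.00)
P7 → Cyan (d²=7013572.00)
P8 → Red (d²=61225849.00)

Cyan, Olive, Violet, Cyan, Violet, Amber, Cyan, Red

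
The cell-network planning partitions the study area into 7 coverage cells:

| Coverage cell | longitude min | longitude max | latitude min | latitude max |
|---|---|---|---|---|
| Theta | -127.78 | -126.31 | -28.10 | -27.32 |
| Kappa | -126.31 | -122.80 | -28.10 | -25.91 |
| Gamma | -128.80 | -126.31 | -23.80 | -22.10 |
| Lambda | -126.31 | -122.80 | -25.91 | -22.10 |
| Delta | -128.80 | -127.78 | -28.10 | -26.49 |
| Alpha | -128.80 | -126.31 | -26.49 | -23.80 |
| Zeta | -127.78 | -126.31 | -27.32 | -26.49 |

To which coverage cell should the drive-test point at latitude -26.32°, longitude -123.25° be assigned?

Kappa

The point has longitude = -123.25 and latitude = -26.32.
Only Kappa satisfies -126.31 ≤ longitude ≤ -122.80 and -28.10 ≤ latitude ≤ -25.91.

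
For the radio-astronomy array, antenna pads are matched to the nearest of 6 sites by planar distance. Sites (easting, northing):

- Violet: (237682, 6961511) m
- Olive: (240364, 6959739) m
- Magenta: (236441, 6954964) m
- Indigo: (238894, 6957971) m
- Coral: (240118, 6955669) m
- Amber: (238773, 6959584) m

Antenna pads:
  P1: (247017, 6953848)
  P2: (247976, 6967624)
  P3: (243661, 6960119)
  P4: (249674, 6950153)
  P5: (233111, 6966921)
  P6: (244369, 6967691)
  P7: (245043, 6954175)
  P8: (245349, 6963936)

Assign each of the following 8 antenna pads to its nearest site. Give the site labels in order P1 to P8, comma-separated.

P1 → Coral (d²=50912242.00)
P2 → Olive (d²=120115769.00)
P3 → Olive (d²=11014609.00)
P4 → Coral (d²=121743392.00)
P5 → Violet (d²=50162141.00)
P6 → Olive (d²=79274329.00)
P7 → Coral (d²=26487661.00)
P8 → Olive (d²=42465034.00)

Coral, Olive, Olive, Coral, Violet, Olive, Coral, Olive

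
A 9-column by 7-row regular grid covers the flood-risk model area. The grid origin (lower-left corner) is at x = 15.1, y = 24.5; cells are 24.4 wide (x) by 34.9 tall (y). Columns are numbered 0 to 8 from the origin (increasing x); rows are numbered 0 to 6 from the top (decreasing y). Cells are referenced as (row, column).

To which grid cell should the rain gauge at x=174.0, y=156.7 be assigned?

(3, 6)

Column index: ⌊(174.0 − 15.1) / 24.4⌋ = ⌊6.512⌋ = 6
Row offset from origin: ⌊(156.7 − 24.5) / 34.9⌋ = ⌊3.788⌋ = 3 → row 3 (counted from top)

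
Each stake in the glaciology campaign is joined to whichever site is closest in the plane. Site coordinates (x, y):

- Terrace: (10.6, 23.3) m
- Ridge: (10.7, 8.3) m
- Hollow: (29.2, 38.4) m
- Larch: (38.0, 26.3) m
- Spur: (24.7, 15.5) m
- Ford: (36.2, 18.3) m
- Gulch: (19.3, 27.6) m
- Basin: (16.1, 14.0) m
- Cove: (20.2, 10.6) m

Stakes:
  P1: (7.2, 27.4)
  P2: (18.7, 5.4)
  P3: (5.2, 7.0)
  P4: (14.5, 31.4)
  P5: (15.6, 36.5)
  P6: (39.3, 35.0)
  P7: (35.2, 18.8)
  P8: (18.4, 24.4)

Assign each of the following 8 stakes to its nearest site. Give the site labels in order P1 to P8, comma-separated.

P1 → Terrace (d²=28.37)
P2 → Cove (d²=29.29)
P3 → Ridge (d²=31.94)
P4 → Gulch (d²=37.48)
P5 → Gulch (d²=92.90)
P6 → Larch (d²=77.38)
P7 → Ford (d²=1.25)
P8 → Gulch (d²=11.05)

Terrace, Cove, Ridge, Gulch, Gulch, Larch, Ford, Gulch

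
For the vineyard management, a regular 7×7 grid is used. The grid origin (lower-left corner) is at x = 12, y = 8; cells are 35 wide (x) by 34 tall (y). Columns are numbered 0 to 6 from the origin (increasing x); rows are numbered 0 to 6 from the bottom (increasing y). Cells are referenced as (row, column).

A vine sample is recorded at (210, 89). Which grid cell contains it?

Column index: ⌊(210 − 12) / 35⌋ = ⌊5.657⌋ = 5
Row offset from origin: ⌊(89 − 8) / 34⌋ = ⌊2.382⌋ = 2 → row 2

(2, 5)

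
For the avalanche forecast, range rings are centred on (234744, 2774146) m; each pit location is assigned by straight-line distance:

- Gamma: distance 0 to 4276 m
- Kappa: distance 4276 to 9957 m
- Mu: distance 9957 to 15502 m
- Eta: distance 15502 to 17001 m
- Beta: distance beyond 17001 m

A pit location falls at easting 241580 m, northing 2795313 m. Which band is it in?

Distance = √((241580−234744)² + (2795313−2774146)²) = √(46730896.000 + 448041889.000) = 22243.489 m.
17001 ≤ 22243.489 < ∞ → Beta.

Beta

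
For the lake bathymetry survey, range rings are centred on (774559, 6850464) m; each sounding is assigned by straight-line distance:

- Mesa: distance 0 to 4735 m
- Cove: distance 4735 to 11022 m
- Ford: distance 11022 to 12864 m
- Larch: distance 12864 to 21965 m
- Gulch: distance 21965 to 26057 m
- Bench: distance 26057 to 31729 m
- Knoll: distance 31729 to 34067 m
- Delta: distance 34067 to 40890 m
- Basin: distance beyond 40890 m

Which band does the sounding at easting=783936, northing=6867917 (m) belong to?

Larch

Distance = √((783936−774559)² + (6867917−6850464)²) = √(87928129.000 + 304607209.000) = 19812.505 m.
12864 ≤ 19812.505 < 21965 → Larch.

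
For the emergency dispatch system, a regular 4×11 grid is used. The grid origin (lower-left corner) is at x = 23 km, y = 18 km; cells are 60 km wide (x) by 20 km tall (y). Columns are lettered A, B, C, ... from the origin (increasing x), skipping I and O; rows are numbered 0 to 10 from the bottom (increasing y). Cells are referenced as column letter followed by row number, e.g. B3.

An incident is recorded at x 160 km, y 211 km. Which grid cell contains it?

C9

Column index: ⌊(160 − 23) / 60⌋ = ⌊2.283⌋ = 2 → column C
Row offset from origin: ⌊(211 − 18) / 20⌋ = ⌊9.650⌋ = 9 → row 9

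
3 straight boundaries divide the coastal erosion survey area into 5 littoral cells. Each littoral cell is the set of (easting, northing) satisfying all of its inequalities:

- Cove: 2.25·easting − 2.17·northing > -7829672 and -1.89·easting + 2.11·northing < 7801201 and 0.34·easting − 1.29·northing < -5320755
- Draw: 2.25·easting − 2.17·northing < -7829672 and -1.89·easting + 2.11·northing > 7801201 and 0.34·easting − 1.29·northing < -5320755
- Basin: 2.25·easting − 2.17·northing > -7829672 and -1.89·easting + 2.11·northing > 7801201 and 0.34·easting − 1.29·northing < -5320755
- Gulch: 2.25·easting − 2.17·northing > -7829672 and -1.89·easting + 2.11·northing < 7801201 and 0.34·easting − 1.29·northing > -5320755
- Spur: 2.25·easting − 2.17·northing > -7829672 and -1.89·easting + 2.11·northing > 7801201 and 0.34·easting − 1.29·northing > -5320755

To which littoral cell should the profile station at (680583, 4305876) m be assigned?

Cove

2.25·680583 − 2.17·4305876 = -7812439.170, which is > -7829672
-1.89·680583 + 2.11·4305876 = 7799096.490, which is < 7801201
0.34·680583 − 1.29·4305876 = -5323181.820, which is < -5320755
This sign pattern matches Cove.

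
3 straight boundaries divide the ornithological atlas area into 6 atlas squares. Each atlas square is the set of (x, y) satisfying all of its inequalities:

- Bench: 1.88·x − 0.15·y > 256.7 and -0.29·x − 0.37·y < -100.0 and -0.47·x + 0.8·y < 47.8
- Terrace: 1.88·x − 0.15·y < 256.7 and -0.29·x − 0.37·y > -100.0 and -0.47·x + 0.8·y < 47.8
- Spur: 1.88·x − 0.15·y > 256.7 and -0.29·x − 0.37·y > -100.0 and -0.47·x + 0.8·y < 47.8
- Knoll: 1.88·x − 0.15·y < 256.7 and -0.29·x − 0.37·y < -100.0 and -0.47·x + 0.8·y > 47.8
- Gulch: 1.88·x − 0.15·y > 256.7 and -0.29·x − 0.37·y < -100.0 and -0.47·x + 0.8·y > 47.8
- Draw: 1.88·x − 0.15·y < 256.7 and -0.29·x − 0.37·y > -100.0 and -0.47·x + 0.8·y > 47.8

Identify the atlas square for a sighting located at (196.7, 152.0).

1.88·196.7 − 0.15·152.0 = 346.996, which is > 256.7
-0.29·196.7 − 0.37·152.0 = -113.283, which is < -100.0
-0.47·196.7 + 0.8·152.0 = 29.151, which is < 47.8
This sign pattern matches Bench.

Bench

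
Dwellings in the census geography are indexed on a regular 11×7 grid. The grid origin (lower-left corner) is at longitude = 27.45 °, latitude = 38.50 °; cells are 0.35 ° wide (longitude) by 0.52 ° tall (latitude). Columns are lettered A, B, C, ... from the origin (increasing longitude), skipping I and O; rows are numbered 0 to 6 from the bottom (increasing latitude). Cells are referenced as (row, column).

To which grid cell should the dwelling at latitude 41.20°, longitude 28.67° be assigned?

Column index: ⌊(28.67 − 27.45) / 0.35⌋ = ⌊3.486⌋ = 3 → column D
Row offset from origin: ⌊(41.20 − 38.50) / 0.52⌋ = ⌊5.192⌋ = 5 → row 5

(5, D)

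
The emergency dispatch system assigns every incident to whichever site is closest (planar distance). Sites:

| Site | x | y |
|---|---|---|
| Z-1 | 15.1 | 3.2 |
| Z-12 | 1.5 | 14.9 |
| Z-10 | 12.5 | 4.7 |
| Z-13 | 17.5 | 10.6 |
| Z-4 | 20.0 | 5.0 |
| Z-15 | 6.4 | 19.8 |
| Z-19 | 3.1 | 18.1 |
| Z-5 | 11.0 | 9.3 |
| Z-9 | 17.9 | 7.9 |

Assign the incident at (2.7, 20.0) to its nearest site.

Squared distances to each site:
Z-1: 436.000; Z-12: 27.450; Z-10: 330.130; Z-13: 307.400; Z-4: 524.290; Z-15: 13.730; Z-19: 3.770; Z-5: 183.380; Z-9: 377.450.
Minimum at Z-19.

Z-19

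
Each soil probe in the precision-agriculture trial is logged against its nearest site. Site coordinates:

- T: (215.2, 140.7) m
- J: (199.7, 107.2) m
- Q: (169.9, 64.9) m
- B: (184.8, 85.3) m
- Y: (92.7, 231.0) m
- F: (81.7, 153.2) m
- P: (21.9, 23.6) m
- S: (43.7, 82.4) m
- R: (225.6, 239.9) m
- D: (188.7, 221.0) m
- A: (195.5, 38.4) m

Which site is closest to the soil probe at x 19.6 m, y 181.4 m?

Squared distances to each site:
T: 39915.850; J: 37941.650; Q: 36162.340; B: 36526.250; Y: 7803.770; F: 4651.650; P: 24906.130; S: 10381.810; R: 45858.250; D: 30162.970; A: 51389.810.
Minimum at F.

F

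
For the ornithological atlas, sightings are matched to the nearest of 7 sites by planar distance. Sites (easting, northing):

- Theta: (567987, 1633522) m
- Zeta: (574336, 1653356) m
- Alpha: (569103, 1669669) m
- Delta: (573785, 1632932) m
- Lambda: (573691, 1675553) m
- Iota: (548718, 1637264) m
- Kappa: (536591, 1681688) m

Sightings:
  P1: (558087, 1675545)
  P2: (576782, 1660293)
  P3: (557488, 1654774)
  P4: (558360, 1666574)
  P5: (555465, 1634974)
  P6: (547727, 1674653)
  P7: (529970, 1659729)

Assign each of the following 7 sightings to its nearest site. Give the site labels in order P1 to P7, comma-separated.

P1 → Alpha (d²=155879632.00)
P2 → Zeta (d²=54104885.00)
P3 → Zeta (d²=285865828.00)
P4 → Alpha (d²=124991074.00)
P5 → Iota (d²=50766109.00)
P6 → Kappa (d²=173501721.00)
P7 → Kappa (d²=526035322.00)

Alpha, Zeta, Zeta, Alpha, Iota, Kappa, Kappa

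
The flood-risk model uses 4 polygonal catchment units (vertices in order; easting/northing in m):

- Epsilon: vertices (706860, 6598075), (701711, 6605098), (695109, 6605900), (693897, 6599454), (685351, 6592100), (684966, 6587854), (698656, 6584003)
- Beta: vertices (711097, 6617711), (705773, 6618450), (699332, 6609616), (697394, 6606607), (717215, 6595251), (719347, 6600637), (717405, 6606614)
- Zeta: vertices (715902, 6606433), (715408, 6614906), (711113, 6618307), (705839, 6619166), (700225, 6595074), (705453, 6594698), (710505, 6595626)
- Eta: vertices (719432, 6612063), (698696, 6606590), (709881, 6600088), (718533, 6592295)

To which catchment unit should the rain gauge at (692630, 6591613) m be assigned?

Epsilon

Cast a ray rightward from (692630, 6591613). For each polygon, the edges (by vertex number in listed order) whose endpoints lie on opposite sides of northing = 6591613, where each meets that height, and whether that is right or left of the point:
Epsilon: 5–6 at easting≈685306.8 (left), 7–1 at easting≈703092.6 (right) → 1 crossing.
Beta: no edge straddles that height → 0 crossings.
Zeta: no edge straddles that height → 0 crossings.
Eta: no edge straddles that height → 0 crossings.
Only Epsilon has an odd count, so the point is inside Epsilon.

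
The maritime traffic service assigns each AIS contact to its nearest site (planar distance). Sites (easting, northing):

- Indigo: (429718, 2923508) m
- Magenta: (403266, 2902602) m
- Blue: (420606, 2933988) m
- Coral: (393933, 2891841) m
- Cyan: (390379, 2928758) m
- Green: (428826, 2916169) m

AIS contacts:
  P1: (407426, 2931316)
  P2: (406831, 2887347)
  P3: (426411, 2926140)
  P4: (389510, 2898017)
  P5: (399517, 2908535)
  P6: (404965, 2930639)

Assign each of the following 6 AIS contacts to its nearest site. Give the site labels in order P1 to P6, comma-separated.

Blue, Coral, Indigo, Coral, Magenta, Cyan

P1 → Blue (d²=180851984.00)
P2 → Coral (d²=186554440.00)
P3 → Indigo (d²=17863673.00)
P4 → Coral (d²=57705905.00)
P5 → Magenta (d²=49255490.00)
P6 → Cyan (d²=216289557.00)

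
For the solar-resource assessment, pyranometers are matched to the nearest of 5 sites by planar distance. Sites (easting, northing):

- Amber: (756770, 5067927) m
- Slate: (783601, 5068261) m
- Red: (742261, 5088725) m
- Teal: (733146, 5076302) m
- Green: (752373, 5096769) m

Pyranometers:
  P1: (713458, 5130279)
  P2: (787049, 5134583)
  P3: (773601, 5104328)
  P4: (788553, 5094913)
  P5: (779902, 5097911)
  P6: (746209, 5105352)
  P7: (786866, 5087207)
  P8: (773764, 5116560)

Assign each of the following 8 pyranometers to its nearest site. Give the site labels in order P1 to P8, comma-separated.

Red, Green, Green, Slate, Green, Green, Slate, Green

P1 → Red (d²=2556347725.00)
P2 → Green (d²=2632323572.00)
P3 → Green (d²=507766465.00)
P4 → Slate (d²=734851408.00)
P5 → Green (d²=759150005.00)
P6 → Green (d²=111662785.00)
P7 → Slate (d²=369611141.00)
P8 → Green (d²=849258562.00)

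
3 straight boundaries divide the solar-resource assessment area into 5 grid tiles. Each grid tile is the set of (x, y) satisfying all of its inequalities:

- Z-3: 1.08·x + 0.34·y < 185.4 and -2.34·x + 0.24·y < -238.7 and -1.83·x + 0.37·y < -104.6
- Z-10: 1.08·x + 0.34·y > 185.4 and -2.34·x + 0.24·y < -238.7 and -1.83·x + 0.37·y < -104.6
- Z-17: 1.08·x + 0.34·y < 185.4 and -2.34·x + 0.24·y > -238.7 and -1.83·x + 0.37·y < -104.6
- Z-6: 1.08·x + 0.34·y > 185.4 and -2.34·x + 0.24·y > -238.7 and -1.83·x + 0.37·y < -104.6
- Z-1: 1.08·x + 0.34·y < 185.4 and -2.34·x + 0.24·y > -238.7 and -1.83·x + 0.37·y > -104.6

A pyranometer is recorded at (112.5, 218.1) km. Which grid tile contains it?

Z-6

1.08·112.5 + 0.34·218.1 = 195.654, which is > 185.4
-2.34·112.5 + 0.24·218.1 = -210.906, which is > -238.7
-1.83·112.5 + 0.37·218.1 = -125.178, which is < -104.6
This sign pattern matches Z-6.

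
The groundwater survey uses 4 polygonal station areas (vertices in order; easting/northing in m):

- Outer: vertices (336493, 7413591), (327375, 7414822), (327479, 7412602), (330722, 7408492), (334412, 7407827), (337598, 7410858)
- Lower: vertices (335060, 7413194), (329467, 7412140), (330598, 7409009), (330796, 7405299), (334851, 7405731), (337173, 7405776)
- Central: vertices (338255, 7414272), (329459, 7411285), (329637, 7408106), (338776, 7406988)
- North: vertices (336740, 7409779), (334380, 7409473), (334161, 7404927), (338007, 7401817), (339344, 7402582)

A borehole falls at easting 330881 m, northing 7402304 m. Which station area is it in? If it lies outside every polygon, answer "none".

Cast a ray rightward from (330881, 7402304). For each polygon, the edges (by vertex number in listed order) whose endpoints lie on opposite sides of northing = 7402304, where each meets that height, and whether that is right or left of the point:
Outer: no edge straddles that height → 0 crossings.
Lower: no edge straddles that height → 0 crossings.
Central: no edge straddles that height → 0 crossings.
North: 3–4 at easting≈337404.7 (right), 4–5 at easting≈338858.1 (right) → 2 crossings.
All counts are even, so the point lies outside every listed polygon.

none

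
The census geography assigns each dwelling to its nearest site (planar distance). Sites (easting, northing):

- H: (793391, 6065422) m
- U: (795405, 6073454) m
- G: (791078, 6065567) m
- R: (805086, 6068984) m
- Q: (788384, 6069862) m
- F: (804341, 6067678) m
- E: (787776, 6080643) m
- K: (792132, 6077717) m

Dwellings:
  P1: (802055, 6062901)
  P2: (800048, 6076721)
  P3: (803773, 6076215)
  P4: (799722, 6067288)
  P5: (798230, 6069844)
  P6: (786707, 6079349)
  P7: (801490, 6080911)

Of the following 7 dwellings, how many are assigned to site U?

P1 → F
P2 → U
P3 → R
P4 → F
P5 → U
P6 → E
P7 → U
3 of the 7 go to U.

3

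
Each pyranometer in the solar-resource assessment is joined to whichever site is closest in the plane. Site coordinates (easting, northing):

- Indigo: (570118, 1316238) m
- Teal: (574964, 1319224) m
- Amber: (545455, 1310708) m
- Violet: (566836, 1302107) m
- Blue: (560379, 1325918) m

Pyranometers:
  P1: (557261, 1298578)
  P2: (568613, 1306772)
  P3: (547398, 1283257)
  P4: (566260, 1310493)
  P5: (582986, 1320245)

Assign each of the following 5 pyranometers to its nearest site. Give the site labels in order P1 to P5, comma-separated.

Violet, Violet, Violet, Indigo, Teal

P1 → Violet (d²=104134466.00)
P2 → Violet (d²=24919954.00)
P3 → Violet (d²=733158344.00)
P4 → Indigo (d²=47889189.00)
P5 → Teal (d²=65394925.00)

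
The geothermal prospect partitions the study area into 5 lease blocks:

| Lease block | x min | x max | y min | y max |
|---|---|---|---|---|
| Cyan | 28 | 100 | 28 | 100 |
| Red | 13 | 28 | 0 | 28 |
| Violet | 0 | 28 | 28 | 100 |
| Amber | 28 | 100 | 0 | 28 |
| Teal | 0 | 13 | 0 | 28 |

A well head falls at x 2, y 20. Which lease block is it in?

Teal

The point has x = 2 and y = 20.
Only Teal satisfies 0 ≤ x ≤ 13 and 0 ≤ y ≤ 28.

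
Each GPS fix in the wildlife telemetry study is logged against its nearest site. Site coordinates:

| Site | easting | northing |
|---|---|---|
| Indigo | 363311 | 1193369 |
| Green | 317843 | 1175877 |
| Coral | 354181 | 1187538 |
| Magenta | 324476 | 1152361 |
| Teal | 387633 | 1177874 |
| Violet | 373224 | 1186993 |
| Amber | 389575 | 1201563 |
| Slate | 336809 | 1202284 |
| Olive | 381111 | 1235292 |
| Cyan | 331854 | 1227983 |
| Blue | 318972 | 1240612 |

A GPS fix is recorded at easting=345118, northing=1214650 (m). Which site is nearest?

Slate

Squared distances to each site:
Indigo: 783866210.000; Green: 2247271154.000; Coral: 817198513.000; Magenta: 4306011685.000; Teal: 3159999401.000; Violet: 1554856885.000; Amber: 2147694418.000; Slate: 221957437.000; Olive: 1721588213.000; Cyan: 353702585.000; Blue: 1357638760.000.
Minimum at Slate.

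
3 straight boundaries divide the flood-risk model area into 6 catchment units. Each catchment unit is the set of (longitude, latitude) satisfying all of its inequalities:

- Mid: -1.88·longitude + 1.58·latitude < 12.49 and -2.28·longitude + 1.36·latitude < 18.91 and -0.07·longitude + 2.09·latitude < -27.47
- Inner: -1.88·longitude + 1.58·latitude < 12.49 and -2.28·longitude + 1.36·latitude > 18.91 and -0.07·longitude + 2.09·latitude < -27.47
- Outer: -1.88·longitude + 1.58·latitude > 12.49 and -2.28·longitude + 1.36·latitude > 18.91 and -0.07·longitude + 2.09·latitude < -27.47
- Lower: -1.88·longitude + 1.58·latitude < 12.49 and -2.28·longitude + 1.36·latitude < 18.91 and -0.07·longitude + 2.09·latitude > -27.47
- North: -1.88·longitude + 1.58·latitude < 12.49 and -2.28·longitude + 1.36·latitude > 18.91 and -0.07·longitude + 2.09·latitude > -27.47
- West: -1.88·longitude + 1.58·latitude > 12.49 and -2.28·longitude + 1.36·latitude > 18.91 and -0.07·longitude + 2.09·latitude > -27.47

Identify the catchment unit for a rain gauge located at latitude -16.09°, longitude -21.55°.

-1.88·-21.55 + 1.58·-16.09 = 15.092, which is > 12.49
-2.28·-21.55 + 1.36·-16.09 = 27.252, which is > 18.91
-0.07·-21.55 + 2.09·-16.09 = -32.120, which is < -27.47
This sign pattern matches Outer.

Outer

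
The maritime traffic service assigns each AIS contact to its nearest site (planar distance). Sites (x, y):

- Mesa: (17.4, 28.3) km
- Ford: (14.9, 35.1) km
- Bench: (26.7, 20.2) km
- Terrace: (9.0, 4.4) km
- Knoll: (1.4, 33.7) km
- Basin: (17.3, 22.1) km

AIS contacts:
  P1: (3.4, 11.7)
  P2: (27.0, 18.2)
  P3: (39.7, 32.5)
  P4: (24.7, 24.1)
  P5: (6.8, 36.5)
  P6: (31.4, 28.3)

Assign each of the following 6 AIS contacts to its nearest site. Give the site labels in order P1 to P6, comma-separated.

Terrace, Bench, Bench, Bench, Knoll, Bench

P1 → Terrace (d²=84.65)
P2 → Bench (d²=4.09)
P3 → Bench (d²=320.29)
P4 → Bench (d²=19.21)
P5 → Knoll (d²=37.00)
P6 → Bench (d²=87.70)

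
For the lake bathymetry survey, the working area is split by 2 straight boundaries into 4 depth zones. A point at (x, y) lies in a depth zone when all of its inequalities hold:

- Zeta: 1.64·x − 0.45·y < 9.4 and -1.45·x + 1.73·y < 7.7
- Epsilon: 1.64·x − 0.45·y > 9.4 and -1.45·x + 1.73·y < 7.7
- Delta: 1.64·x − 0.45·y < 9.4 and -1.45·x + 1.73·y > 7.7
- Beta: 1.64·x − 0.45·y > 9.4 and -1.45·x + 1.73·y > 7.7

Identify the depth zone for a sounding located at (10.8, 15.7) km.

Beta

1.64·10.8 − 0.45·15.7 = 10.647, which is > 9.4
-1.45·10.8 + 1.73·15.7 = 11.501, which is > 7.7
This sign pattern matches Beta.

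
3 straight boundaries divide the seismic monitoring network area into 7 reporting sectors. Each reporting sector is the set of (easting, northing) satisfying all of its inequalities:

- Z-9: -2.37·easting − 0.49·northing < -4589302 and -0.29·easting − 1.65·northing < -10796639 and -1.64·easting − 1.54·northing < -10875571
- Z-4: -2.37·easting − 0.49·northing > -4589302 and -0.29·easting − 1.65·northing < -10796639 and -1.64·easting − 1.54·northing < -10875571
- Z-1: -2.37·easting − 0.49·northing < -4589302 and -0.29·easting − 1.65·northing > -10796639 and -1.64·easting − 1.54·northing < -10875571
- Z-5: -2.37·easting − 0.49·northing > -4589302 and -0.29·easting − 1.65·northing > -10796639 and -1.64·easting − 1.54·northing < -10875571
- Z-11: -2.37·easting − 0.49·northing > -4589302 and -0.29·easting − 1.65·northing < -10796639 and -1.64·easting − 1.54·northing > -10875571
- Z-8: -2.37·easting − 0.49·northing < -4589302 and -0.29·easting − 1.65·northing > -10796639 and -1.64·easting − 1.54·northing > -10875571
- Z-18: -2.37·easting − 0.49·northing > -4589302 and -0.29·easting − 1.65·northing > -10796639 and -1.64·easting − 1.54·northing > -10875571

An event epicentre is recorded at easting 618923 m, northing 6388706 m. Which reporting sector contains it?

-2.37·618923 − 0.49·6388706 = -4597313.450, which is < -4589302
-0.29·618923 − 1.65·6388706 = -10720852.570, which is > -10796639
-1.64·618923 − 1.54·6388706 = -10853640.960, which is > -10875571
This sign pattern matches Z-8.

Z-8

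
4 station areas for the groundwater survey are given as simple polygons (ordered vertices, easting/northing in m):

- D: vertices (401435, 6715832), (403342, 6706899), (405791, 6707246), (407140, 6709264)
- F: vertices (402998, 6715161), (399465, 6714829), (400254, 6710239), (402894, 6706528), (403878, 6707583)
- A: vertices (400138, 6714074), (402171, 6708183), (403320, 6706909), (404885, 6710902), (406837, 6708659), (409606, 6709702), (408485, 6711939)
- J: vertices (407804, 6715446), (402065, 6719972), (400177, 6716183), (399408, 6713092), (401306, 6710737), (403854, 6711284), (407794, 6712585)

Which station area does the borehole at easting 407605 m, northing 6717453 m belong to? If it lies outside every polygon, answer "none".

Cast a ray rightward from (407605, 6717453). For each polygon, the edges (by vertex number in listed order) whose endpoints lie on opposite sides of northing = 6717453, where each meets that height, and whether that is right or left of the point:
D: no edge straddles that height → 0 crossings.
F: no edge straddles that height → 0 crossings.
A: no edge straddles that height → 0 crossings.
J: 1–2 at easting≈405259.1 (left), 2–3 at easting≈400809.8 (left) → 0 crossings.
All counts are even, so the point lies outside every listed polygon.

none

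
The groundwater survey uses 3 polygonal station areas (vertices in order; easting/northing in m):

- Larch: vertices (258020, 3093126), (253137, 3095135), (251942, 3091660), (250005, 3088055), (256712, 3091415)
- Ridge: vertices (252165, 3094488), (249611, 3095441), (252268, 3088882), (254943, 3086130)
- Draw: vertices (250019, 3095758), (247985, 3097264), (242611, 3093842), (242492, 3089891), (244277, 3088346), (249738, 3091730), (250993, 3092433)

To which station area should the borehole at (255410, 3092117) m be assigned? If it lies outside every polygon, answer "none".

Larch

Cast a ray rightward from (255410, 3092117). For each polygon, the edges (by vertex number in listed order) whose endpoints lie on opposite sides of northing = 3092117, where each meets that height, and whether that is right or left of the point:
Larch: 2–3 at easting≈252099.2 (left), 5–1 at easting≈257248.7 (right) → 1 crossing.
Ridge: 2–3 at easting≈250957.5 (left), 4–1 at easting≈252953.1 (left) → 0 crossings.
Draw: 3–4 at easting≈242559.0 (left), 6–7 at easting≈250428.9 (left) → 0 crossings.
Only Larch has an odd count, so the point is inside Larch.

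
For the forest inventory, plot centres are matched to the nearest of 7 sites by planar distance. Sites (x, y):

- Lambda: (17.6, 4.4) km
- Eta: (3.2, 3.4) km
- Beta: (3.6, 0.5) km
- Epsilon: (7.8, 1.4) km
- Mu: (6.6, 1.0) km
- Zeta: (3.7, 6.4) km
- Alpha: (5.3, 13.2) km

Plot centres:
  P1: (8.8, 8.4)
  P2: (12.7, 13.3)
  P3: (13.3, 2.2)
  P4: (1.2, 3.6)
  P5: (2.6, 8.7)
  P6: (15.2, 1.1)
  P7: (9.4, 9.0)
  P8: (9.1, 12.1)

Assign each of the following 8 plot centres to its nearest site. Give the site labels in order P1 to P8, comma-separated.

Zeta, Alpha, Lambda, Eta, Zeta, Lambda, Alpha, Alpha

P1 → Zeta (d²=30.01)
P2 → Alpha (d²=54.77)
P3 → Lambda (d²=23.33)
P4 → Eta (d²=4.04)
P5 → Zeta (d²=6.50)
P6 → Lambda (d²=16.65)
P7 → Alpha (d²=34.45)
P8 → Alpha (d²=15.65)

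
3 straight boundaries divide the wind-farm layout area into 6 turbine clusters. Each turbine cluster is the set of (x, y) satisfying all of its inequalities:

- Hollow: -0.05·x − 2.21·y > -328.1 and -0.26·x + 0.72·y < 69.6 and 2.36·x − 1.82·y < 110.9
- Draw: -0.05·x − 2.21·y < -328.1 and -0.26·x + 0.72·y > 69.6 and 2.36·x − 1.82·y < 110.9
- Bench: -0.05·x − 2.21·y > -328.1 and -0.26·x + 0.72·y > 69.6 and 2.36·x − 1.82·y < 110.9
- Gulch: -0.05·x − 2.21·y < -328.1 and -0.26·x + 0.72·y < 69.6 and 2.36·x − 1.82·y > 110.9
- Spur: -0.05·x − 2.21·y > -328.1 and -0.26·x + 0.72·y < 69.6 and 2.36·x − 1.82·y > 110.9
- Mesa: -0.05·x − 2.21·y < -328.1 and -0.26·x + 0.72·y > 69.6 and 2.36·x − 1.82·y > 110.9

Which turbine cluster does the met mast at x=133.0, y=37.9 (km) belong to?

-0.05·133.0 − 2.21·37.9 = -90.409, which is > -328.1
-0.26·133.0 + 0.72·37.9 = -7.292, which is < 69.6
2.36·133.0 − 1.82·37.9 = 244.902, which is > 110.9
This sign pattern matches Spur.

Spur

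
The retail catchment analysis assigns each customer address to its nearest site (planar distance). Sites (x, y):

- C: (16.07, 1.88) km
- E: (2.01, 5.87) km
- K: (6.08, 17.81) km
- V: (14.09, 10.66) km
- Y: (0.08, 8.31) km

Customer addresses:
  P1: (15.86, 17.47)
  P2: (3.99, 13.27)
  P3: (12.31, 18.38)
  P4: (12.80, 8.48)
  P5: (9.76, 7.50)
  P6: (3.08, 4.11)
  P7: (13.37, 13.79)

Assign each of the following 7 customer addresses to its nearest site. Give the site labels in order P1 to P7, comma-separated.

V, K, K, V, V, E, V

P1 → V (d²=49.51)
P2 → K (d²=24.98)
P3 → K (d²=39.14)
P4 → V (d²=6.42)
P5 → V (d²=28.73)
P6 → E (d²=4.24)
P7 → V (d²=10.32)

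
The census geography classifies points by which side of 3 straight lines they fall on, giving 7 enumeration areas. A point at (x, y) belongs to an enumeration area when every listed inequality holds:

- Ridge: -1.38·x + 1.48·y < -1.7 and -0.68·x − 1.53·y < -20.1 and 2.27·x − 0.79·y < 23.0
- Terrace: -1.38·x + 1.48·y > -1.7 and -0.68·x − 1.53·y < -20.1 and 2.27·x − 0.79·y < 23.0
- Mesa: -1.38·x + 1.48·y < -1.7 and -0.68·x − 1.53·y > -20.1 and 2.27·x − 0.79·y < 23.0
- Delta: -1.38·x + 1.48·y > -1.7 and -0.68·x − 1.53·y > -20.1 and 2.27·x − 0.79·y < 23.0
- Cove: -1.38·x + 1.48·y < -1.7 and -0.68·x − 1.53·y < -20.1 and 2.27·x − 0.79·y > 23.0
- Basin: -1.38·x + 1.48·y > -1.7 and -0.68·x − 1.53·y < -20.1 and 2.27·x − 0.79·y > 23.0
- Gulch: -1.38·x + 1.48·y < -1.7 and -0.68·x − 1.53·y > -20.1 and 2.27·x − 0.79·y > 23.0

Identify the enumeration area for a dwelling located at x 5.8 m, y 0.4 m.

Mesa

-1.38·5.8 + 1.48·0.4 = -7.412, which is < -1.7
-0.68·5.8 − 1.53·0.4 = -4.556, which is > -20.1
2.27·5.8 − 0.79·0.4 = 12.850, which is < 23.0
This sign pattern matches Mesa.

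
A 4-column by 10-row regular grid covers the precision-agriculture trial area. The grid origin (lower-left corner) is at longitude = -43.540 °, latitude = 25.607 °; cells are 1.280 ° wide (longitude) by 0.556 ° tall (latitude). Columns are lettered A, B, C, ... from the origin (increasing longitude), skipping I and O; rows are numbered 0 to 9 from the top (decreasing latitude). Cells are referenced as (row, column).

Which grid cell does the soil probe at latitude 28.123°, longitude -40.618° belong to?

Column index: ⌊(-40.618 − -43.540) / 1.280⌋ = ⌊2.283⌋ = 2 → column C
Row offset from origin: ⌊(28.123 − 25.607) / 0.556⌋ = ⌊4.525⌋ = 4 → row 5 (counted from top)

(5, C)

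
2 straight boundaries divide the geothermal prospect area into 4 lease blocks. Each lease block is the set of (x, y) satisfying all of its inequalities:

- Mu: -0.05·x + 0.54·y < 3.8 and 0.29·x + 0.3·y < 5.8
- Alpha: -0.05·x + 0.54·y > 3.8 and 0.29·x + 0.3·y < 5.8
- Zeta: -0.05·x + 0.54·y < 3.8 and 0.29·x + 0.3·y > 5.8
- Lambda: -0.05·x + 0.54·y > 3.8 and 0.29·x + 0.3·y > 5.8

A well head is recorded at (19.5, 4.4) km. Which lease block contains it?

-0.05·19.5 + 0.54·4.4 = 1.401, which is < 3.8
0.29·19.5 + 0.3·4.4 = 6.975, which is > 5.8
This sign pattern matches Zeta.

Zeta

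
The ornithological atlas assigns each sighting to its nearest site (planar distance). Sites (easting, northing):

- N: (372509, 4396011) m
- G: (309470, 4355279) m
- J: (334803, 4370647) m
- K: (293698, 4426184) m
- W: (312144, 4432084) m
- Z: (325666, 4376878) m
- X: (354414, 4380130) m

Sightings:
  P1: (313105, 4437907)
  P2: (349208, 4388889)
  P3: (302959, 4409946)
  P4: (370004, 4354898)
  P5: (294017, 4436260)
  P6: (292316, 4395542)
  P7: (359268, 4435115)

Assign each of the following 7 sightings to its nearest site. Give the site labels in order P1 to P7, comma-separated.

W, X, K, X, K, K, N

P1 → W (d²=34830850.00)
P2 → X (d²=103822517.00)
P3 → K (d²=349438765.00)
P4 → X (d²=879701924.00)
P5 → K (d²=101627537.00)
P6 → K (d²=940842088.00)
P7 → N (d²=1704446897.00)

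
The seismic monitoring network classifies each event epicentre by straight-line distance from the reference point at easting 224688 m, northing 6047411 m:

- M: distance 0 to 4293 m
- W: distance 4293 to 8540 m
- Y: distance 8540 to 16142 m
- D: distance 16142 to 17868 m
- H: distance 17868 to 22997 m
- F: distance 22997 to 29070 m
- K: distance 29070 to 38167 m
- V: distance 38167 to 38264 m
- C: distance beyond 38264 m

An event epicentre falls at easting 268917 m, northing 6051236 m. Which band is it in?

Distance = √((268917−224688)² + (6051236−6047411)²) = √(1956204441.000 + 14630625.000) = 44394.088 m.
38264 ≤ 44394.088 < ∞ → C.

C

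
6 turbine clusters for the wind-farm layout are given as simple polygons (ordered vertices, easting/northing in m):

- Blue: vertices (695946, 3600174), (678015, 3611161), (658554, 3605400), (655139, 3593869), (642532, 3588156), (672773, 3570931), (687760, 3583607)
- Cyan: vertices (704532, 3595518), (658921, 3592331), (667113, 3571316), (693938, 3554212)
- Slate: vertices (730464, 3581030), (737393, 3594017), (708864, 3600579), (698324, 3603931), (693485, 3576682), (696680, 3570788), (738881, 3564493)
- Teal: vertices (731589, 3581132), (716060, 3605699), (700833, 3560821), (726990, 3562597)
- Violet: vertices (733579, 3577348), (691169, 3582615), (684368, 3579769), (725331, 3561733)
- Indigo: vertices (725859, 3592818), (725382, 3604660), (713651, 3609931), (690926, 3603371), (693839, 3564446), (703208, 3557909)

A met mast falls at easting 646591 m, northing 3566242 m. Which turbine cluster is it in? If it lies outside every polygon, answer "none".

none

Cast a ray rightward from (646591, 3566242). For each polygon, the edges (by vertex number in listed order) whose endpoints lie on opposite sides of northing = 3566242, where each meets that height, and whether that is right or left of the point:
Blue: no edge straddles that height → 0 crossings.
Cyan: 3–4 at easting≈675070.8 (right), 4–1 at easting≈697023.4 (right) → 2 crossings.
Slate: 6–7 at easting≈727155.9 (right), 7–1 at easting≈737990.8 (right) → 2 crossings.
Teal: 2–3 at easting≈702672.3 (right), 4–1 at easting≈727894.4 (right) → 2 crossings.
Violet: 3–4 at easting≈715090.2 (right), 4–1 at easting≈727712.7 (right) → 2 crossings.
Indigo: 4–5 at easting≈693704.6 (right), 6–1 at easting≈708614.9 (right) → 2 crossings.
All counts are even, so the point lies outside every listed polygon.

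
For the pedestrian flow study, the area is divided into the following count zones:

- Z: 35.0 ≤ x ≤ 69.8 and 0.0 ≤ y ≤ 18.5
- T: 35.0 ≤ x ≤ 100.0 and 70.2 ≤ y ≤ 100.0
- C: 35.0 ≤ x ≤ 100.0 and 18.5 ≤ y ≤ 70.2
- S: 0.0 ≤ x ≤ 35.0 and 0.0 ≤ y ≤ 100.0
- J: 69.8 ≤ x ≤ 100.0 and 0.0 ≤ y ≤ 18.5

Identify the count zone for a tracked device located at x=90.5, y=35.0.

The point has x = 90.5 and y = 35.0.
Only C satisfies 35.0 ≤ x ≤ 100.0 and 18.5 ≤ y ≤ 70.2.

C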